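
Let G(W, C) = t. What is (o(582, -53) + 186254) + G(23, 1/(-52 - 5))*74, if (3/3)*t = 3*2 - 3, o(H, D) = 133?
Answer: 186609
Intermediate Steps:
t = 3 (t = 3*2 - 3 = 6 - 3 = 3)
G(W, C) = 3
(o(582, -53) + 186254) + G(23, 1/(-52 - 5))*74 = (133 + 186254) + 3*74 = 186387 + 222 = 186609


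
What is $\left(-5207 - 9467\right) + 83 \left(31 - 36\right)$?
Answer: $-15089$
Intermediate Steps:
$\left(-5207 - 9467\right) + 83 \left(31 - 36\right) = -14674 + 83 \left(-5\right) = -14674 - 415 = -15089$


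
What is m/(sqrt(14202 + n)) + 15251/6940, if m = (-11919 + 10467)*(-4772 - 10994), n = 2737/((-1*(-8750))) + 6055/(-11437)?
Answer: 15251/6940 + 572305800*sqrt(4644159586243258)/203032245617 ≈ 1.9210e+5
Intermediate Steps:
n = -3096883/14296250 (n = 2737/8750 + 6055*(-1/11437) = 2737*(1/8750) - 6055/11437 = 391/1250 - 6055/11437 = -3096883/14296250 ≈ -0.21662)
m = 22892232 (m = -1452*(-15766) = 22892232)
m/(sqrt(14202 + n)) + 15251/6940 = 22892232/(sqrt(14202 - 3096883/14296250)) + 15251/6940 = 22892232/(sqrt(203032245617/14296250)) + 15251*(1/6940) = 22892232/((sqrt(4644159586243258)/571850)) + 15251/6940 = 22892232*(25*sqrt(4644159586243258)/203032245617) + 15251/6940 = 572305800*sqrt(4644159586243258)/203032245617 + 15251/6940 = 15251/6940 + 572305800*sqrt(4644159586243258)/203032245617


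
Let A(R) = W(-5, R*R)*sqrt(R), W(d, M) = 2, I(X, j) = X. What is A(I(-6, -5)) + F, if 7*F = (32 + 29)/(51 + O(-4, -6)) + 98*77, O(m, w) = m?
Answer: 354723/329 + 2*I*sqrt(6) ≈ 1078.2 + 4.899*I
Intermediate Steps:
F = 354723/329 (F = ((32 + 29)/(51 - 4) + 98*77)/7 = (61/47 + 7546)/7 = (1/7)*(354723/47) = 354723/329 ≈ 1078.2)
A(R) = 2*sqrt(R)
A(I(-6, -5)) + F = 2*sqrt(-6) + 354723/329 = 2*(I*sqrt(6)) + 354723/329 = 2*I*sqrt(6) + 354723/329 = 354723/329 + 2*I*sqrt(6)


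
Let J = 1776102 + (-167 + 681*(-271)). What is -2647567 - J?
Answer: -4238951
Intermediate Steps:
J = 1591384 (J = 1776102 + (-167 - 184551) = 1776102 - 184718 = 1591384)
-2647567 - J = -2647567 - 1*1591384 = -2647567 - 1591384 = -4238951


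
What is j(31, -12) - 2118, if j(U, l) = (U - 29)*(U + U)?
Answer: -1994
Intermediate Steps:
j(U, l) = 2*U*(-29 + U) (j(U, l) = (-29 + U)*(2*U) = 2*U*(-29 + U))
j(31, -12) - 2118 = 2*31*(-29 + 31) - 2118 = 2*31*2 - 2118 = 124 - 2118 = -1994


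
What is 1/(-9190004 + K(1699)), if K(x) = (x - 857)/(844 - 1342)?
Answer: -249/2288311417 ≈ -1.0881e-7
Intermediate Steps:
K(x) = 857/498 - x/498 (K(x) = (-857 + x)/(-498) = (-857 + x)*(-1/498) = 857/498 - x/498)
1/(-9190004 + K(1699)) = 1/(-9190004 + (857/498 - 1/498*1699)) = 1/(-9190004 + (857/498 - 1699/498)) = 1/(-9190004 - 421/249) = 1/(-2288311417/249) = -249/2288311417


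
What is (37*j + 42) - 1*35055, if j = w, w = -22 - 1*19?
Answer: -36530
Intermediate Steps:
w = -41 (w = -22 - 19 = -41)
j = -41
(37*j + 42) - 1*35055 = (37*(-41) + 42) - 1*35055 = (-1517 + 42) - 35055 = -1475 - 35055 = -36530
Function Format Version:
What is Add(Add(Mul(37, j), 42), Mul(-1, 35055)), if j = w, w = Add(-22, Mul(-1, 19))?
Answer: -36530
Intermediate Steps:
w = -41 (w = Add(-22, -19) = -41)
j = -41
Add(Add(Mul(37, j), 42), Mul(-1, 35055)) = Add(Add(Mul(37, -41), 42), Mul(-1, 35055)) = Add(Add(-1517, 42), -35055) = Add(-1475, -35055) = -36530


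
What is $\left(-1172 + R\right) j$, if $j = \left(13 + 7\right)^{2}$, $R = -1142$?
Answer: $-925600$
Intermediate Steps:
$j = 400$ ($j = 20^{2} = 400$)
$\left(-1172 + R\right) j = \left(-1172 - 1142\right) 400 = \left(-2314\right) 400 = -925600$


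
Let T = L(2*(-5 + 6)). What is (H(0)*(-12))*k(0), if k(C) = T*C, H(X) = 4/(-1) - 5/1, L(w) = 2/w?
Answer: 0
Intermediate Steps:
T = 1 (T = 2/((2*(-5 + 6))) = 2/((2*1)) = 2/2 = 2*(½) = 1)
H(X) = -9 (H(X) = 4*(-1) - 5*1 = -4 - 5 = -9)
k(C) = C (k(C) = 1*C = C)
(H(0)*(-12))*k(0) = -9*(-12)*0 = 108*0 = 0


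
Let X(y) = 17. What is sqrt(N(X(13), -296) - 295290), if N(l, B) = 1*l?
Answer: I*sqrt(295273) ≈ 543.39*I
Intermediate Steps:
N(l, B) = l
sqrt(N(X(13), -296) - 295290) = sqrt(17 - 295290) = sqrt(-295273) = I*sqrt(295273)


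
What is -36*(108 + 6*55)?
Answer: -15768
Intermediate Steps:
-36*(108 + 6*55) = -36*(108 + 330) = -36*438 = -15768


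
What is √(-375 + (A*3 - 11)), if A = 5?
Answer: I*√371 ≈ 19.261*I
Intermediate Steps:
√(-375 + (A*3 - 11)) = √(-375 + (5*3 - 11)) = √(-375 + (15 - 11)) = √(-375 + 4) = √(-371) = I*√371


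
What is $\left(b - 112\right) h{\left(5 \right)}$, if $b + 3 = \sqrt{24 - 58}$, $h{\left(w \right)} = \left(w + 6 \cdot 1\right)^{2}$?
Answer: $-13915 + 121 i \sqrt{34} \approx -13915.0 + 705.54 i$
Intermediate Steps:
$h{\left(w \right)} = \left(6 + w\right)^{2}$ ($h{\left(w \right)} = \left(w + 6\right)^{2} = \left(6 + w\right)^{2}$)
$b = -3 + i \sqrt{34}$ ($b = -3 + \sqrt{24 - 58} = -3 + \sqrt{-34} = -3 + i \sqrt{34} \approx -3.0 + 5.831 i$)
$\left(b - 112\right) h{\left(5 \right)} = \left(\left(-3 + i \sqrt{34}\right) - 112\right) \left(6 + 5\right)^{2} = \left(-115 + i \sqrt{34}\right) 11^{2} = \left(-115 + i \sqrt{34}\right) 121 = -13915 + 121 i \sqrt{34}$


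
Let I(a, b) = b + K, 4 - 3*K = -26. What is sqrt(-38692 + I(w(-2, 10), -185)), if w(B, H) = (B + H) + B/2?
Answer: I*sqrt(38867) ≈ 197.15*I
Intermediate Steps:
K = 10 (K = 4/3 - 1/3*(-26) = 4/3 + 26/3 = 10)
w(B, H) = H + 3*B/2 (w(B, H) = (B + H) + B*(1/2) = (B + H) + B/2 = H + 3*B/2)
I(a, b) = 10 + b (I(a, b) = b + 10 = 10 + b)
sqrt(-38692 + I(w(-2, 10), -185)) = sqrt(-38692 + (10 - 185)) = sqrt(-38692 - 175) = sqrt(-38867) = I*sqrt(38867)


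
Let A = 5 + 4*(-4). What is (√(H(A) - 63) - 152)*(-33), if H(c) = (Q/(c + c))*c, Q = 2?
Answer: 5016 - 33*I*√62 ≈ 5016.0 - 259.84*I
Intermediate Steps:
A = -11 (A = 5 - 16 = -11)
H(c) = 1 (H(c) = (2/(c + c))*c = (2/(2*c))*c = ((1/(2*c))*2)*c = c/c = 1)
(√(H(A) - 63) - 152)*(-33) = (√(1 - 63) - 152)*(-33) = (√(-62) - 152)*(-33) = (I*√62 - 152)*(-33) = (-152 + I*√62)*(-33) = 5016 - 33*I*√62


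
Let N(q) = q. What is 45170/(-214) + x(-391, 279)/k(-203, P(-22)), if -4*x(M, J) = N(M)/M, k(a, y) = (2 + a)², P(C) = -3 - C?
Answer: -3649826447/17291628 ≈ -211.07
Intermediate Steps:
x(M, J) = -¼ (x(M, J) = -M/(4*M) = -¼*1 = -¼)
45170/(-214) + x(-391, 279)/k(-203, P(-22)) = 45170/(-214) - 1/(4*(2 - 203)²) = 45170*(-1/214) - 1/(4*((-201)²)) = -22585/107 - ¼/40401 = -22585/107 - ¼*1/40401 = -22585/107 - 1/161604 = -3649826447/17291628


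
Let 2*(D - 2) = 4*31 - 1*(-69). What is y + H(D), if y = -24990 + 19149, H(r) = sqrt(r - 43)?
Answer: -5841 + sqrt(222)/2 ≈ -5833.5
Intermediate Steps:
D = 197/2 (D = 2 + (4*31 - 1*(-69))/2 = 2 + (124 + 69)/2 = 2 + (1/2)*193 = 2 + 193/2 = 197/2 ≈ 98.500)
H(r) = sqrt(-43 + r)
y = -5841
y + H(D) = -5841 + sqrt(-43 + 197/2) = -5841 + sqrt(111/2) = -5841 + sqrt(222)/2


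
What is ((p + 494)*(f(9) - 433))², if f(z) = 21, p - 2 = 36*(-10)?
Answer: 3139585024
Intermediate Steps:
p = -358 (p = 2 + 36*(-10) = 2 - 360 = -358)
((p + 494)*(f(9) - 433))² = ((-358 + 494)*(21 - 433))² = (136*(-412))² = (-56032)² = 3139585024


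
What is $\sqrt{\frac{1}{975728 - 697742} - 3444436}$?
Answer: $\frac{i \sqrt{266172981009007470}}{277986} \approx 1855.9 i$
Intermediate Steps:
$\sqrt{\frac{1}{975728 - 697742} - 3444436} = \sqrt{\frac{1}{277986} - 3444436} = \sqrt{- \frac{957504985895}{277986}} = \frac{i \sqrt{266172981009007470}}{277986}$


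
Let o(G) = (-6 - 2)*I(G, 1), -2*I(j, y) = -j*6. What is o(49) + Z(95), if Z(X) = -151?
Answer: -1327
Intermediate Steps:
I(j, y) = 3*j (I(j, y) = -(-1)*j*6/2 = -(-1)*6*j/2 = -(-3)*j = 3*j)
o(G) = -24*G (o(G) = (-6 - 2)*(3*G) = -24*G)
o(49) + Z(95) = -24*49 - 151 = -1176 - 151 = -1327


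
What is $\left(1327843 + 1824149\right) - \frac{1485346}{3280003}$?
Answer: $\frac{10338541730630}{3280003} \approx 3.152 \cdot 10^{6}$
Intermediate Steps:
$\left(1327843 + 1824149\right) - \frac{1485346}{3280003} = 3151992 - \frac{1485346}{3280003} = \frac{10338541730630}{3280003}$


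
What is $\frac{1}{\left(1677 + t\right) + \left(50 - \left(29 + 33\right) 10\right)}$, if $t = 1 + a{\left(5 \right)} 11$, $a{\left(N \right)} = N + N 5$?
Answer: $\frac{1}{1438} \approx 0.00069541$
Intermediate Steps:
$a{\left(N \right)} = 6 N$ ($a{\left(N \right)} = N + 5 N = 6 N$)
$t = 331$ ($t = 1 + 6 \cdot 5 \cdot 11 = 1 + 30 \cdot 11 = 1 + 330 = 331$)
$\frac{1}{\left(1677 + t\right) + \left(50 - \left(29 + 33\right) 10\right)} = \frac{1}{\left(1677 + 331\right) + \left(50 - \left(29 + 33\right) 10\right)} = \frac{1}{2008 + \left(50 - 62 \cdot 10\right)} = \frac{1}{2008 + \left(50 - 620\right)} = \frac{1}{2008 - 570} = \frac{1}{1438}$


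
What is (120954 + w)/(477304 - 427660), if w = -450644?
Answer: -164845/24822 ≈ -6.6411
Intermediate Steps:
(120954 + w)/(477304 - 427660) = (120954 - 450644)/(477304 - 427660) = -329690/49644 = -329690*1/49644 = -164845/24822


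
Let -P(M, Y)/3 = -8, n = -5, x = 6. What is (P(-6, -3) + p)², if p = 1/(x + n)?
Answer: 625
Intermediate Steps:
P(M, Y) = 24 (P(M, Y) = -3*(-8) = 24)
p = 1 (p = 1/(6 - 5) = 1/1 = 1)
(P(-6, -3) + p)² = (24 + 1)² = 25² = 625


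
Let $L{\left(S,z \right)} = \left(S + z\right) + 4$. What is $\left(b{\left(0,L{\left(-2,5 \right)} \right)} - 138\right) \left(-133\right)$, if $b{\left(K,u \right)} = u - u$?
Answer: $18354$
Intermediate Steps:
$L{\left(S,z \right)} = 4 + S + z$
$b{\left(K,u \right)} = 0$
$\left(b{\left(0,L{\left(-2,5 \right)} \right)} - 138\right) \left(-133\right) = \left(0 - 138\right) \left(-133\right) = \left(-138\right) \left(-133\right) = 18354$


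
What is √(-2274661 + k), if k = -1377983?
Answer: 2*I*√913161 ≈ 1911.2*I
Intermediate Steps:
√(-2274661 + k) = √(-2274661 - 1377983) = √(-3652644) = 2*I*√913161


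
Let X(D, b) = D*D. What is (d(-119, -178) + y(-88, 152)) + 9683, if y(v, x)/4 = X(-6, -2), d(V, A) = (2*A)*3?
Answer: 8759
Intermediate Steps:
X(D, b) = D**2
d(V, A) = 6*A
y(v, x) = 144 (y(v, x) = 4*(-6)**2 = 4*36 = 144)
(d(-119, -178) + y(-88, 152)) + 9683 = (6*(-178) + 144) + 9683 = (-1068 + 144) + 9683 = -924 + 9683 = 8759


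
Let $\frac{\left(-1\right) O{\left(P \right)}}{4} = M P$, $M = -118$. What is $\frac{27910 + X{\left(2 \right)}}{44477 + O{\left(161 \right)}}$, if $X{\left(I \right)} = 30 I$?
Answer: $\frac{27970}{120469} \approx 0.23218$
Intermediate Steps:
$O{\left(P \right)} = 472 P$ ($O{\left(P \right)} = - 4 \left(- 118 P\right) = 472 P$)
$\frac{27910 + X{\left(2 \right)}}{44477 + O{\left(161 \right)}} = \frac{27910 + 30 \cdot 2}{44477 + 472 \cdot 161} = \frac{27910 + 60}{44477 + 75992} = \frac{27970}{120469}$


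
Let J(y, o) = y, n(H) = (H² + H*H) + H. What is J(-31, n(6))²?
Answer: 961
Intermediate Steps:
n(H) = H + 2*H² (n(H) = (H² + H²) + H = 2*H² + H = H + 2*H²)
J(-31, n(6))² = (-31)² = 961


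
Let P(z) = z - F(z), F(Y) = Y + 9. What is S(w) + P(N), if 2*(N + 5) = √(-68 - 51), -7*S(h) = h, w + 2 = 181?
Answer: -242/7 ≈ -34.571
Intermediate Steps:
w = 179 (w = -2 + 181 = 179)
S(h) = -h/7
F(Y) = 9 + Y
N = -5 + I*√119/2 (N = -5 + √(-68 - 51)/2 = -5 + √(-119)/2 = -5 + (I*√119)/2 = -5 + I*√119/2 ≈ -5.0 + 5.4544*I)
P(z) = -9 (P(z) = z - (9 + z) = z + (-9 - z) = -9)
S(w) + P(N) = -⅐*179 - 9 = -179/7 - 9 = -242/7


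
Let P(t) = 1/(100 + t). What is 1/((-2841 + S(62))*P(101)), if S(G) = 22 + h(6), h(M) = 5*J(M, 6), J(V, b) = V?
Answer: -201/2789 ≈ -0.072069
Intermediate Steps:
h(M) = 5*M
S(G) = 52 (S(G) = 22 + 5*6 = 22 + 30 = 52)
1/((-2841 + S(62))*P(101)) = 1/((-2841 + 52)*(1/(100 + 101))) = 1/((-2789)*(1/201)) = -1/(2789*1/201) = -1/2789*201 = -201/2789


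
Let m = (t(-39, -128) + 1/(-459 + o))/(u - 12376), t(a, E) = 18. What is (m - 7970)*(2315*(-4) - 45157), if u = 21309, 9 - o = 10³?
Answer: 5617694830217217/12952850 ≈ 4.3370e+8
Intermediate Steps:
o = -991 (o = 9 - 1*10³ = 9 - 1*1000 = 9 - 1000 = -991)
m = 26099/12952850 (m = (18 + 1/(-459 - 991))/(21309 - 12376) = (18 + 1/(-1450))/8933 = (18 - 1/1450)*(1/8933) = (26099/1450)*(1/8933) = 26099/12952850 ≈ 0.0020149)
(m - 7970)*(2315*(-4) - 45157) = (26099/12952850 - 7970)*(2315*(-4) - 45157) = -103234188401*(-9260 - 45157)/12952850 = -103234188401/12952850*(-54417) = 5617694830217217/12952850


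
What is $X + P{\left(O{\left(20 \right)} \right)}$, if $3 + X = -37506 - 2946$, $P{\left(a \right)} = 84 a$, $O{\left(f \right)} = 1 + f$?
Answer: $-38691$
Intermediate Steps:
$X = -40455$ ($X = -3 - 40452 = -40455$)
$X + P{\left(O{\left(20 \right)} \right)} = -40455 + 84 \left(1 + 20\right) = -40455 + 84 \cdot 21 = -40455 + 1764 = -38691$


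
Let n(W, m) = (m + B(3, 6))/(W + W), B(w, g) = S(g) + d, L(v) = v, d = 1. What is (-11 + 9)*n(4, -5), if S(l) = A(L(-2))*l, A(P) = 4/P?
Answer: 4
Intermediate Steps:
S(l) = -2*l (S(l) = (4/(-2))*l = (4*(-1/2))*l = -2*l)
B(w, g) = 1 - 2*g (B(w, g) = -2*g + 1 = 1 - 2*g)
n(W, m) = (-11 + m)/(2*W) (n(W, m) = (m + (1 - 2*6))/(W + W) = (m + (1 - 12))/((2*W)) = (m - 11)*(1/(2*W)) = (-11 + m)*(1/(2*W)) = (-11 + m)/(2*W))
(-11 + 9)*n(4, -5) = (-11 + 9)*((1/2)*(-11 - 5)/4) = -(-16)/4 = -2*(-2) = 4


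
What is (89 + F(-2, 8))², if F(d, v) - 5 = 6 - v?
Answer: 8464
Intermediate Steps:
F(d, v) = 11 - v (F(d, v) = 5 + (6 - v) = 11 - v)
(89 + F(-2, 8))² = (89 + (11 - 1*8))² = (89 + (11 - 8))² = (89 + 3)² = 92² = 8464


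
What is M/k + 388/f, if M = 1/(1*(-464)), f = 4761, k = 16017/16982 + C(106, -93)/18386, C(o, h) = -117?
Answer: 147049219123/1856800588464 ≈ 0.079195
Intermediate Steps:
k = 73125417/78057763 (k = 16017/16982 - 117/18386 = 73125417/78057763 ≈ 0.93681)
M = -1/464 (M = 1/(-464) = -1/464 ≈ -0.0021552)
M/k + 388/f = -1/(464*73125417/78057763) + 388/4761 = -1/464*78057763/73125417 + 388*(1/4761) = -2691647/1170006672 + 388/4761 = 147049219123/1856800588464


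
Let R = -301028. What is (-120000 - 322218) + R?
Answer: -743246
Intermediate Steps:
(-120000 - 322218) + R = (-120000 - 322218) - 301028 = -442218 - 301028 = -743246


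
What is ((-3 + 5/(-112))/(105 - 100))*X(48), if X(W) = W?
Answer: -1023/35 ≈ -29.229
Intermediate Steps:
((-3 + 5/(-112))/(105 - 100))*X(48) = ((-3 + 5/(-112))/(105 - 100))*48 = ((-3 + 5*(-1/112))/5)*48 = ((-3 - 5/112)*(1/5))*48 = -341/112*1/5*48 = -341/560*48 = -1023/35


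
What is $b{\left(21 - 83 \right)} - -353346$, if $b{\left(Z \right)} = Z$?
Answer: $353284$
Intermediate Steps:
$b{\left(21 - 83 \right)} - -353346 = \left(21 - 83\right) - -353346 = \left(21 - 83\right) + 353346 = -62 + 353346 = 353284$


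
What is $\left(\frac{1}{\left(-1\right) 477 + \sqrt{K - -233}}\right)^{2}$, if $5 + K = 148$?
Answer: $\frac{1}{\left(477 - 2 \sqrt{94}\right)^{2}} \approx 4.7754 \cdot 10^{-6}$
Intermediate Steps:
$K = 143$ ($K = -5 + 148 = 143$)
$\left(\frac{1}{\left(-1\right) 477 + \sqrt{K - -233}}\right)^{2} = \left(\frac{1}{\left(-1\right) 477 + \sqrt{143 - -233}}\right)^{2} = \left(\frac{1}{-477 + \sqrt{143 + \left(-7 + 240\right)}}\right)^{2} = \left(\frac{1}{-477 + \sqrt{143 + 233}}\right)^{2} = \left(\frac{1}{-477 + \sqrt{376}}\right)^{2} = \left(\frac{1}{-477 + 2 \sqrt{94}}\right)^{2} = \frac{1}{\left(-477 + 2 \sqrt{94}\right)^{2}}$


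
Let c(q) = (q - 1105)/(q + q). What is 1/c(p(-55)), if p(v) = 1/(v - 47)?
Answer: 2/112711 ≈ 1.7744e-5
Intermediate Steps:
p(v) = 1/(-47 + v)
c(q) = (-1105 + q)/(2*q) (c(q) = (-1105 + q)/((2*q)) = (-1105 + q)*(1/(2*q)) = (-1105 + q)/(2*q))
1/c(p(-55)) = 1/((-1105 + 1/(-47 - 55))/(2*(1/(-47 - 55)))) = 1/((-1105 + 1/(-102))/(2*(1/(-102)))) = 1/((-1105 - 1/102)/(2*(-1/102))) = 1/((½)*(-102)*(-112711/102)) = 1/(112711/2) = 2/112711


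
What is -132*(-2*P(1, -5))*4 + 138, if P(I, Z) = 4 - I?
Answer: 3306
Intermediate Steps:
-132*(-2*P(1, -5))*4 + 138 = -132*(-2*(4 - 1*1))*4 + 138 = -132*(-2*(4 - 1))*4 + 138 = -132*(-2*3)*4 + 138 = -(-792)*4 + 138 = -132*(-24) + 138 = 3168 + 138 = 3306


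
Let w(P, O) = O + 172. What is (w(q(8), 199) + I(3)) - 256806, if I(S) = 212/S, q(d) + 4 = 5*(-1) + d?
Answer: -769093/3 ≈ -2.5636e+5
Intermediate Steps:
q(d) = -9 + d (q(d) = -4 + (5*(-1) + d) = -4 + (-5 + d) = -9 + d)
w(P, O) = 172 + O
(w(q(8), 199) + I(3)) - 256806 = ((172 + 199) + 212/3) - 256806 = (371 + 212*(⅓)) - 256806 = (371 + 212/3) - 256806 = 1325/3 - 256806 = -769093/3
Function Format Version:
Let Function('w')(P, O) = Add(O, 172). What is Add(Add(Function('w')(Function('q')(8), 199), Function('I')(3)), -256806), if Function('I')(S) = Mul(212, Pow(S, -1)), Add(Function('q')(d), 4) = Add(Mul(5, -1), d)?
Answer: Rational(-769093, 3) ≈ -2.5636e+5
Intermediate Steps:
Function('q')(d) = Add(-9, d) (Function('q')(d) = Add(-4, Add(Mul(5, -1), d)) = Add(-4, Add(-5, d)) = Add(-9, d))
Function('w')(P, O) = Add(172, O)
Add(Add(Function('w')(Function('q')(8), 199), Function('I')(3)), -256806) = Add(Add(Add(172, 199), Mul(212, Pow(3, -1))), -256806) = Add(Add(371, Mul(212, Rational(1, 3))), -256806) = Add(Add(371, Rational(212, 3)), -256806) = Add(Rational(1325, 3), -256806) = Rational(-769093, 3)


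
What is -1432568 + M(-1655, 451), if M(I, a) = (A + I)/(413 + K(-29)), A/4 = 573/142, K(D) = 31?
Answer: -45160389991/31524 ≈ -1.4326e+6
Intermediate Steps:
A = 1146/71 (A = 4*(573/142) = 1146/71 ≈ 16.141)
M(I, a) = 191/5254 + I/444 (M(I, a) = (1146/71 + I)/(413 + 31) = (1146/71 + I)/444 = (1146/71 + I)*(1/444) = 191/5254 + I/444)
-1432568 + M(-1655, 451) = -1432568 + (191/5254 + (1/444)*(-1655)) = -1432568 + (191/5254 - 1655/444) = -1432568 - 116359/31524 = -45160389991/31524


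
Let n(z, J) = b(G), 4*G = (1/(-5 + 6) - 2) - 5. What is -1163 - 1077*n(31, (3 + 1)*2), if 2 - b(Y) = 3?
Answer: -86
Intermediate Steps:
G = -3/2 (G = ((1/(-5 + 6) - 2) - 5)/4 = ((1/1 - 2) - 5)/4 = ((1 - 2) - 5)/4 = (-1 - 5)/4 = (¼)*(-6) = -3/2 ≈ -1.5000)
b(Y) = -1 (b(Y) = 2 - 1*3 = 2 - 3 = -1)
n(z, J) = -1
-1163 - 1077*n(31, (3 + 1)*2) = -1163 - 1077*(-1) = -1163 + 1077 = -86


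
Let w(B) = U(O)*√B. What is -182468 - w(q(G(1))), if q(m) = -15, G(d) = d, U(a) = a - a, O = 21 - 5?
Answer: -182468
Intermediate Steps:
O = 16
U(a) = 0
w(B) = 0 (w(B) = 0*√B = 0)
-182468 - w(q(G(1))) = -182468 - 1*0 = -182468 + 0 = -182468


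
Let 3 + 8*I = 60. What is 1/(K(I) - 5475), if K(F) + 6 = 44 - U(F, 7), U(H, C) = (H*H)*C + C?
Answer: -64/371159 ≈ -0.00017243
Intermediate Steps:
I = 57/8 (I = -3/8 + (⅛)*60 = -3/8 + 15/2 = 57/8 ≈ 7.1250)
U(H, C) = C + C*H² (U(H, C) = H²*C + C = C*H² + C = C + C*H²)
K(F) = 31 - 7*F² (K(F) = -6 + (44 - 7*(1 + F²)) = -6 + (44 - (7 + 7*F²)) = -6 + (44 + (-7 - 7*F²)) = -6 + (37 - 7*F²) = 31 - 7*F²)
1/(K(I) - 5475) = 1/((31 - 7*(57/8)²) - 5475) = 1/((31 - 7*3249/64) - 5475) = 1/((31 - 22743/64) - 5475) = 1/(-20759/64 - 5475) = 1/(-371159/64) = -64/371159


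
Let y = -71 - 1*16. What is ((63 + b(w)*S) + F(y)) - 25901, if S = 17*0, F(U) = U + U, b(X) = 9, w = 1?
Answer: -26012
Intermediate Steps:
y = -87 (y = -71 - 16 = -87)
F(U) = 2*U
S = 0
((63 + b(w)*S) + F(y)) - 25901 = ((63 + 9*0) + 2*(-87)) - 25901 = ((63 + 0) - 174) - 25901 = (63 - 174) - 25901 = -111 - 25901 = -26012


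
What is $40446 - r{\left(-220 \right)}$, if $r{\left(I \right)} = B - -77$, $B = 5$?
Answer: $40364$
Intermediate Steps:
$r{\left(I \right)} = 82$ ($r{\left(I \right)} = 5 - -77 = 5 + 77 = 82$)
$40446 - r{\left(-220 \right)} = 40446 - 82 = 40364$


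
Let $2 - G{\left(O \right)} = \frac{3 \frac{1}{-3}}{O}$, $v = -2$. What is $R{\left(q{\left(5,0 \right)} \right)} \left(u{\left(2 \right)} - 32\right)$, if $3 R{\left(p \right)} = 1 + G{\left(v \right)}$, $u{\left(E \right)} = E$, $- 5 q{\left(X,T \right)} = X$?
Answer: $-25$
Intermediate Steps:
$q{\left(X,T \right)} = - \frac{X}{5}$
$G{\left(O \right)} = 2 + \frac{1}{O}$ ($G{\left(O \right)} = 2 - \frac{3 \frac{1}{-3}}{O} = 2 - \frac{3 \left(- \frac{1}{3}\right)}{O} = 2 - - \frac{1}{O} = 2 + \frac{1}{O}$)
$R{\left(p \right)} = \frac{5}{6}$ ($R{\left(p \right)} = \frac{1 + \left(2 + \frac{1}{-2}\right)}{3} = \frac{1 + \left(2 - \frac{1}{2}\right)}{3} = \frac{1 + \frac{3}{2}}{3} = \frac{1}{3} \cdot \frac{5}{2} = \frac{5}{6}$)
$R{\left(q{\left(5,0 \right)} \right)} \left(u{\left(2 \right)} - 32\right) = \frac{5 \left(2 - 32\right)}{6} = \frac{5}{6} \left(-30\right) = -25$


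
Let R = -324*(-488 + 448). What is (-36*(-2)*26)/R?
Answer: 13/90 ≈ 0.14444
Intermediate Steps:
R = 12960 (R = -324*(-40) = 12960)
(-36*(-2)*26)/R = (-36*(-2)*26)/12960 = (72*26)*(1/12960) = 1872*(1/12960) = 13/90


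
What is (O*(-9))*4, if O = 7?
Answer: -252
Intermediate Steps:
(O*(-9))*4 = (7*(-9))*4 = -63*4 = -252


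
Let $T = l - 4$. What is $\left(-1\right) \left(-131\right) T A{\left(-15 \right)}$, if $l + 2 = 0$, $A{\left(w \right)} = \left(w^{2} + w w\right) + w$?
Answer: $-341910$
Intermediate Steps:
$A{\left(w \right)} = w + 2 w^{2}$ ($A{\left(w \right)} = \left(w^{2} + w^{2}\right) + w = 2 w^{2} + w = w + 2 w^{2}$)
$l = -2$ ($l = -2 + 0 = -2$)
$T = -6$ ($T = -2 - 4 = -6$)
$\left(-1\right) \left(-131\right) T A{\left(-15 \right)} = \left(-1\right) \left(-131\right) \left(-6\right) \left(- 15 \left(1 + 2 \left(-15\right)\right)\right) = 131 \left(-6\right) \left(- 15 \left(1 - 30\right)\right) = - 786 \left(\left(-15\right) \left(-29\right)\right) = \left(-786\right) 435 = -341910$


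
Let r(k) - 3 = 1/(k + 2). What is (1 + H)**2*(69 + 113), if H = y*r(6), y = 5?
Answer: 1609699/32 ≈ 50303.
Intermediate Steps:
r(k) = 3 + 1/(2 + k) (r(k) = 3 + 1/(k + 2) = 3 + 1/(2 + k))
H = 125/8 (H = 5*((7 + 3*6)/(2 + 6)) = 5*((7 + 18)/8) = 5*((1/8)*25) = 5*(25/8) = 125/8 ≈ 15.625)
(1 + H)**2*(69 + 113) = (1 + 125/8)**2*(69 + 113) = (133/8)**2*182 = (17689/64)*182 = 1609699/32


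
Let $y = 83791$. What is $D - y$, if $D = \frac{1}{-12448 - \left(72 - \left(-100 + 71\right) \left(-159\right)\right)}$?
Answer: $- \frac{662703020}{7909} \approx -83791.0$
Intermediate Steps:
$D = - \frac{1}{7909}$ ($D = \frac{1}{-12448 - -4539} = \frac{1}{-12448 + \left(-72 + 4611\right)} = \frac{1}{-12448 + 4539} = \frac{1}{-7909} = - \frac{1}{7909} \approx -0.00012644$)
$D - y = - \frac{1}{7909} - 83791 = - \frac{662703020}{7909}$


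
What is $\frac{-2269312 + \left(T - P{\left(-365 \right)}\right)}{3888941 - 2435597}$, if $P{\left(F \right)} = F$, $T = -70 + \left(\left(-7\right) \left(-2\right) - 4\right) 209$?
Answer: $- \frac{2266927}{1453344} \approx -1.5598$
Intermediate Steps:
$T = 2020$ ($T = -70 + \left(14 - 4\right) 209 = -70 + 10 \cdot 209 = -70 + 2090 = 2020$)
$\frac{-2269312 + \left(T - P{\left(-365 \right)}\right)}{3888941 - 2435597} = \frac{-2269312 + \left(2020 - -365\right)}{3888941 - 2435597} = \frac{-2269312 + \left(2020 + 365\right)}{1453344} = \left(-2269312 + 2385\right) \frac{1}{1453344} = \left(-2266927\right) \frac{1}{1453344} = - \frac{2266927}{1453344}$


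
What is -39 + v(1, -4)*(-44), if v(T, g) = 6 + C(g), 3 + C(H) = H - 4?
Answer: 181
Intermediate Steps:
C(H) = -7 + H (C(H) = -3 + (H - 4) = -3 + (-4 + H) = -7 + H)
v(T, g) = -1 + g (v(T, g) = 6 + (-7 + g) = -1 + g)
-39 + v(1, -4)*(-44) = -39 + (-1 - 4)*(-44) = -39 - 5*(-44) = -39 + 220 = 181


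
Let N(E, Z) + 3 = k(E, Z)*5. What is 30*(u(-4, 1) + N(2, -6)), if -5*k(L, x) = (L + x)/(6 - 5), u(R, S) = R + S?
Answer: -60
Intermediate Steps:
k(L, x) = -L/5 - x/5 (k(L, x) = -(L + x)/(5*(6 - 5)) = -(L + x)/(5*1) = -(L + x)/5 = -L/5 - x/5)
N(E, Z) = -3 - E - Z (N(E, Z) = -3 + (-E/5 - Z/5)*5 = -3 + (-E - Z) = -3 - E - Z)
30*(u(-4, 1) + N(2, -6)) = 30*((-4 + 1) + (-3 - 1*2 - 1*(-6))) = 30*(-3 + (-3 - 2 + 6)) = 30*(-3 + 1) = 30*(-2) = -60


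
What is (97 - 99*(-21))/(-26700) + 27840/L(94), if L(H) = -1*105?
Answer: -12392608/46725 ≈ -265.22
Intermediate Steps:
L(H) = -105
(97 - 99*(-21))/(-26700) + 27840/L(94) = (97 - 99*(-21))/(-26700) + 27840/(-105) = (97 + 2079)*(-1/26700) + 27840*(-1/105) = 2176*(-1/26700) - 1856/7 = -544/6675 - 1856/7 = -12392608/46725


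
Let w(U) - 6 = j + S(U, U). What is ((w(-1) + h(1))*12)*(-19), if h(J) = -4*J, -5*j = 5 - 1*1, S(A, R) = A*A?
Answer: -2508/5 ≈ -501.60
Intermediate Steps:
S(A, R) = A²
j = -⅘ (j = -(5 - 1*1)/5 = -(5 - 1)/5 = -⅕*4 = -⅘ ≈ -0.80000)
w(U) = 26/5 + U² (w(U) = 6 + (-⅘ + U²) = 26/5 + U²)
((w(-1) + h(1))*12)*(-19) = (((26/5 + (-1)²) - 4*1)*12)*(-19) = (((26/5 + 1) - 4)*12)*(-19) = ((31/5 - 4)*12)*(-19) = ((11/5)*12)*(-19) = (132/5)*(-19) = -2508/5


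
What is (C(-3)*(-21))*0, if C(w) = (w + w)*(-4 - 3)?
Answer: 0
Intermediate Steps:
C(w) = -14*w (C(w) = (2*w)*(-7) = -14*w)
(C(-3)*(-21))*0 = (-14*(-3)*(-21))*0 = (42*(-21))*0 = -882*0 = 0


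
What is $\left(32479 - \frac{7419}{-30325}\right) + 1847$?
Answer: $\frac{1040943369}{30325} \approx 34326.0$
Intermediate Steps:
$\left(32479 - \frac{7419}{-30325}\right) + 1847 = \left(32479 - - \frac{7419}{30325}\right) + 1847 = \left(32479 + \frac{7419}{30325}\right) + 1847 = \frac{984933094}{30325} + 1847 = \frac{1040943369}{30325}$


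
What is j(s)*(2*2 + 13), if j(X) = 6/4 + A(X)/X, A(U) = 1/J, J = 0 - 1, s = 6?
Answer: 68/3 ≈ 22.667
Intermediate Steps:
J = -1
A(U) = -1 (A(U) = 1/(-1) = -1)
j(X) = 3/2 - 1/X (j(X) = 6/4 - 1/X = 6*(1/4) - 1/X = 3/2 - 1/X)
j(s)*(2*2 + 13) = (3/2 - 1/6)*(2*2 + 13) = (3/2 - 1*1/6)*(4 + 13) = (3/2 - 1/6)*17 = (4/3)*17 = 68/3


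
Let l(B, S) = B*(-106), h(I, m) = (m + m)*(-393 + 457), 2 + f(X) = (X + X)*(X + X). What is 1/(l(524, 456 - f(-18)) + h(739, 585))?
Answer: 1/19336 ≈ 5.1717e-5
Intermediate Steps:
f(X) = -2 + 4*X² (f(X) = -2 + (X + X)*(X + X) = -2 + (2*X)*(2*X) = -2 + 4*X²)
h(I, m) = 128*m (h(I, m) = (2*m)*64 = 128*m)
l(B, S) = -106*B
1/(l(524, 456 - f(-18)) + h(739, 585)) = 1/(-106*524 + 128*585) = 1/(-55544 + 74880) = 1/19336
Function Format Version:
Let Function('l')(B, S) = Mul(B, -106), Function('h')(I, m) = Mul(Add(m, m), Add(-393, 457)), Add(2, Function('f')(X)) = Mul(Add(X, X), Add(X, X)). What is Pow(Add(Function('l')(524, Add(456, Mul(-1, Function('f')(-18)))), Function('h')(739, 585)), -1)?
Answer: Rational(1, 19336) ≈ 5.1717e-5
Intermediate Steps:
Function('f')(X) = Add(-2, Mul(4, Pow(X, 2))) (Function('f')(X) = Add(-2, Mul(Add(X, X), Add(X, X))) = Add(-2, Mul(Mul(2, X), Mul(2, X))) = Add(-2, Mul(4, Pow(X, 2))))
Function('h')(I, m) = Mul(128, m) (Function('h')(I, m) = Mul(Mul(2, m), 64) = Mul(128, m))
Function('l')(B, S) = Mul(-106, B)
Pow(Add(Function('l')(524, Add(456, Mul(-1, Function('f')(-18)))), Function('h')(739, 585)), -1) = Pow(Add(Mul(-106, 524), Mul(128, 585)), -1) = Pow(Add(-55544, 74880), -1) = Pow(19336, -1) = Rational(1, 19336)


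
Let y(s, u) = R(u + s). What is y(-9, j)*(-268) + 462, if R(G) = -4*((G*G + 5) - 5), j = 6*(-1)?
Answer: 241662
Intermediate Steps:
j = -6
R(G) = -4*G² (R(G) = -4*((G² + 5) - 5) = -4*((5 + G²) - 5) = -4*G²)
y(s, u) = -4*(s + u)² (y(s, u) = -4*(u + s)² = -4*(s + u)²)
y(-9, j)*(-268) + 462 = -4*(-9 - 6)²*(-268) + 462 = -4*(-15)²*(-268) + 462 = -4*225*(-268) + 462 = -900*(-268) + 462 = 241200 + 462 = 241662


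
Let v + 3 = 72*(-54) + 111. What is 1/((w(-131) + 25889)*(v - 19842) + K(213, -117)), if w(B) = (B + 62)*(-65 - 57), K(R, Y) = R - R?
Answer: -1/810399954 ≈ -1.2340e-9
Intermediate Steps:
v = -3780 (v = -3 + (72*(-54) + 111) = -3 + (-3888 + 111) = -3 - 3777 = -3780)
K(R, Y) = 0
w(B) = -7564 - 122*B (w(B) = (62 + B)*(-122) = -7564 - 122*B)
1/((w(-131) + 25889)*(v - 19842) + K(213, -117)) = 1/(((-7564 - 122*(-131)) + 25889)*(-3780 - 19842) + 0) = 1/(((-7564 + 15982) + 25889)*(-23622) + 0) = 1/((8418 + 25889)*(-23622) + 0) = 1/(34307*(-23622) + 0) = 1/(-810399954 + 0) = 1/(-810399954) = -1/810399954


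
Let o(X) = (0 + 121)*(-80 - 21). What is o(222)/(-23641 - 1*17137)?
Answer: 12221/40778 ≈ 0.29970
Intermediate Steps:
o(X) = -12221 (o(X) = 121*(-101) = -12221)
o(222)/(-23641 - 1*17137) = -12221/(-23641 - 1*17137) = -12221/(-23641 - 17137) = -12221/(-40778) = -12221*(-1/40778) = 12221/40778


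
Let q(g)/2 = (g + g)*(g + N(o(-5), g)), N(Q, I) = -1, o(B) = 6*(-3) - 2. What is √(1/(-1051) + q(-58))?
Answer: √15119777437/1051 ≈ 117.00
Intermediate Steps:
o(B) = -20 (o(B) = -18 - 2 = -20)
q(g) = 4*g*(-1 + g) (q(g) = 2*((g + g)*(g - 1)) = 2*((2*g)*(-1 + g)) = 2*(2*g*(-1 + g)) = 4*g*(-1 + g))
√(1/(-1051) + q(-58)) = √(1/(-1051) + 4*(-58)*(-1 - 58)) = √(-1/1051 + 4*(-58)*(-59)) = √(-1/1051 + 13688) = √(14386087/1051) = √15119777437/1051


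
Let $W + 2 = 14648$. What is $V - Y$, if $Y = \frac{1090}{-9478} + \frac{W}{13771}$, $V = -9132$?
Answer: $- \frac{596023244707}{65260769} \approx -9133.0$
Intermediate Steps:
$W = 14646$ ($W = -2 + 14648 = 14646$)
$Y = \frac{61902199}{65260769}$ ($Y = \frac{1090}{-9478} + \frac{14646}{13771} = 1090 \left(- \frac{1}{9478}\right) + 14646 \cdot \frac{1}{13771} = - \frac{545}{4739} + \frac{14646}{13771} = \frac{61902199}{65260769} \approx 0.94854$)
$V - Y = -9132 - \frac{61902199}{65260769} = - \frac{596023244707}{65260769}$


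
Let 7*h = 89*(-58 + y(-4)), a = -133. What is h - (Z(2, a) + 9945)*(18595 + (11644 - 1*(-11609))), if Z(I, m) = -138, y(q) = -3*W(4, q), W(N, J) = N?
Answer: -410404226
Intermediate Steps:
y(q) = -12 (y(q) = -3*4 = -12)
h = -890 (h = (89*(-58 - 12))/7 = (89*(-70))/7 = (1/7)*(-6230) = -890)
h - (Z(2, a) + 9945)*(18595 + (11644 - 1*(-11609))) = -890 - (-138 + 9945)*(18595 + (11644 - 1*(-11609))) = -890 - 9807*(18595 + (11644 + 11609)) = -890 - 9807*(18595 + 23253) = -890 - 9807*41848 = -890 - 1*410403336 = -890 - 410403336 = -410404226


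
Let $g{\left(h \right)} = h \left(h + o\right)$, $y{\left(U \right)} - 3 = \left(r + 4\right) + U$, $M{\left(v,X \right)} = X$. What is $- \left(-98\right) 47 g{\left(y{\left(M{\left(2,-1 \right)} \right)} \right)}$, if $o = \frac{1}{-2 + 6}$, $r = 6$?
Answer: $677082$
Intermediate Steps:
$o = \frac{1}{4} \approx 0.25$
$y{\left(U \right)} = 13 + U$ ($y{\left(U \right)} = 3 + \left(\left(6 + 4\right) + U\right) = 3 + \left(10 + U\right) = 13 + U$)
$g{\left(h \right)} = h \left(\frac{1}{4} + h\right)$ ($g{\left(h \right)} = h \left(h + \frac{1}{4}\right) = h \left(\frac{1}{4} + h\right)$)
$- \left(-98\right) 47 g{\left(y{\left(M{\left(2,-1 \right)} \right)} \right)} = - \left(-98\right) 47 \left(13 - 1\right) \left(\frac{1}{4} + \left(13 - 1\right)\right) = - \left(-4606\right) 12 \left(\frac{1}{4} + 12\right) = - \left(-4606\right) 12 \cdot \frac{49}{4} = - \left(-4606\right) 147 = \left(-1\right) \left(-677082\right) = 677082$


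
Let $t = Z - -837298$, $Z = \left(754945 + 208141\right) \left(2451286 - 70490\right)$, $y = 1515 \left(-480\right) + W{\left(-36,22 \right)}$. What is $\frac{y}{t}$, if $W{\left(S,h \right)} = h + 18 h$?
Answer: $- \frac{363391}{1146456066877} \approx -3.1697 \cdot 10^{-7}$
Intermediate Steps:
$W{\left(S,h \right)} = 19 h$
$y = -726782$ ($y = 1515 \left(-480\right) + 19 \cdot 22 = -727200 + 418 = -726782$)
$Z = 2292911296456$ ($Z = 963086 \cdot 2380796 = 2292911296456$)
$t = 2292912133754$ ($t = 2292911296456 - -837298 = 2292911296456 + 837298 = 2292912133754$)
$\frac{y}{t} = - \frac{726782}{2292912133754} = \left(-726782\right) \frac{1}{2292912133754} = - \frac{363391}{1146456066877}$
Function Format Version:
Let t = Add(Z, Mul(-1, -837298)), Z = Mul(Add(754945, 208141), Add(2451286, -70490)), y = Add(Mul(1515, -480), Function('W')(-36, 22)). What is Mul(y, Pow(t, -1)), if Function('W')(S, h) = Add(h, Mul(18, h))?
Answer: Rational(-363391, 1146456066877) ≈ -3.1697e-7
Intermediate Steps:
Function('W')(S, h) = Mul(19, h)
y = -726782 (y = Add(Mul(1515, -480), Mul(19, 22)) = Add(-727200, 418) = -726782)
Z = 2292911296456 (Z = Mul(963086, 2380796) = 2292911296456)
t = 2292912133754 (t = Add(2292911296456, Mul(-1, -837298)) = Add(2292911296456, 837298) = 2292912133754)
Mul(y, Pow(t, -1)) = Mul(-726782, Pow(2292912133754, -1)) = Mul(-726782, Rational(1, 2292912133754)) = Rational(-363391, 1146456066877)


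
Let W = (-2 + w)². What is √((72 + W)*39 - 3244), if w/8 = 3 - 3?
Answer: 2*I*√70 ≈ 16.733*I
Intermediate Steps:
w = 0 (w = 8*(3 - 3) = 8*0 = 0)
W = 4 (W = (-2 + 0)² = (-2)² = 4)
√((72 + W)*39 - 3244) = √((72 + 4)*39 - 3244) = √(76*39 - 3244) = √(2964 - 3244) = √(-280) = 2*I*√70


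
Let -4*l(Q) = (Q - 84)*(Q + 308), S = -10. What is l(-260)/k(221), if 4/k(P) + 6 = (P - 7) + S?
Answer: 204336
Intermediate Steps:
l(Q) = -(-84 + Q)*(308 + Q)/4 (l(Q) = -(Q - 84)*(Q + 308)/4 = -(-84 + Q)*(308 + Q)/4)
k(P) = 4/(-23 + P) (k(P) = 4/(-6 + ((P - 7) - 10)) = 4/(-6 + ((-7 + P) - 10)) = 4/(-6 + (-17 + P)) = 4/(-23 + P))
l(-260)/k(221) = (6468 - 56*(-260) - 1/4*(-260)**2)/((4/(-23 + 221))) = (6468 + 14560 - 1/4*67600)/((4/198)) = (6468 + 14560 - 16900)/((4*(1/198))) = 4128/(2/99) = 4128*(99/2) = 204336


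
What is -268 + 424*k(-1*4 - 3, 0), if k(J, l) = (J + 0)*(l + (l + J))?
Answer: 20508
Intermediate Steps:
k(J, l) = J*(J + 2*l) (k(J, l) = J*(l + (J + l)) = J*(J + 2*l))
-268 + 424*k(-1*4 - 3, 0) = -268 + 424*((-1*4 - 3)*((-1*4 - 3) + 2*0)) = -268 + 424*((-4 - 3)*((-4 - 3) + 0)) = -268 + 424*(-7*(-7 + 0)) = -268 + 424*(-7*(-7)) = -268 + 424*49 = -268 + 20776 = 20508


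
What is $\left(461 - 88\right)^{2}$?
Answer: $139129$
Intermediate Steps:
$\left(461 - 88\right)^{2} = 373^{2} = 139129$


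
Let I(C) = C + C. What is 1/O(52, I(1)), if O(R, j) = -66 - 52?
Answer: -1/118 ≈ -0.0084746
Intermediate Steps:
I(C) = 2*C
O(R, j) = -118
1/O(52, I(1)) = 1/(-118) = -1/118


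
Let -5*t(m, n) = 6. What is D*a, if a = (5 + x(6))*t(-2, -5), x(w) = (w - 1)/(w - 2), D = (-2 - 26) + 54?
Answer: -195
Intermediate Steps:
D = 26 (D = -28 + 54 = 26)
t(m, n) = -6/5 (t(m, n) = -⅕*6 = -6/5)
x(w) = (-1 + w)/(-2 + w)
a = -15/2 (a = (5 + (-1 + 6)/(-2 + 6))*(-6/5) = (5 + 5/4)*(-6/5) = (25/4)*(-6/5) = -15/2 ≈ -7.5000)
D*a = 26*(-15/2) = -195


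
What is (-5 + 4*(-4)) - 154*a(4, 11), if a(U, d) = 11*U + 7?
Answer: -7875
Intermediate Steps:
a(U, d) = 7 + 11*U
(-5 + 4*(-4)) - 154*a(4, 11) = (-5 + 4*(-4)) - 154*(7 + 11*4) = (-5 - 16) - 154*(7 + 44) = -21 - 154*51 = -21 - 7854 = -7875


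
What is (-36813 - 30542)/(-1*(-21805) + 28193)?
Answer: -67355/49998 ≈ -1.3472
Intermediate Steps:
(-36813 - 30542)/(-1*(-21805) + 28193) = -67355/(21805 + 28193) = -67355/49998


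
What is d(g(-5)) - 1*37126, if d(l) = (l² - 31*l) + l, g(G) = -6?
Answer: -36910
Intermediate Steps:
d(l) = l² - 30*l
d(g(-5)) - 1*37126 = -6*(-30 - 6) - 1*37126 = -6*(-36) - 37126 = 216 - 37126 = -36910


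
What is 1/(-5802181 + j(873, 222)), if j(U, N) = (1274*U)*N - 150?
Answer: 1/241106513 ≈ 4.1475e-9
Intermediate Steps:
j(U, N) = -150 + 1274*N*U (j(U, N) = 1274*N*U - 150 = -150 + 1274*N*U)
1/(-5802181 + j(873, 222)) = 1/(-5802181 + (-150 + 1274*222*873)) = 1/(-5802181 + (-150 + 246908844)) = 1/(-5802181 + 246908694) = 1/241106513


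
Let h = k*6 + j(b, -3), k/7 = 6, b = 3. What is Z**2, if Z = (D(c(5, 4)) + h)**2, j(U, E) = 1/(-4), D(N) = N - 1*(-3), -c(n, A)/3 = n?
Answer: 845813141761/256 ≈ 3.3040e+9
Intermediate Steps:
c(n, A) = -3*n
D(N) = 3 + N (D(N) = N + 3 = 3 + N)
j(U, E) = -1/4
k = 42 (k = 7*6 = 42)
h = 1007/4 (h = 42*6 - 1/4 = 252 - 1/4 = 1007/4 ≈ 251.75)
Z = 919681/16 (Z = ((3 - 3*5) + 1007/4)**2 = ((3 - 15) + 1007/4)**2 = (-12 + 1007/4)**2 = (959/4)**2 = 919681/16 ≈ 57480.)
Z**2 = (919681/16)**2 = 845813141761/256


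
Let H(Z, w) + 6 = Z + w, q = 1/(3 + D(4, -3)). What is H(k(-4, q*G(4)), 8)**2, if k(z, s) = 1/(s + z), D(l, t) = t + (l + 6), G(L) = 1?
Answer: 4624/1521 ≈ 3.0401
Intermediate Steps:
D(l, t) = 6 + l + t (D(l, t) = t + (6 + l) = 6 + l + t)
q = 1/10 (q = 1/(3 + (6 + 4 - 3)) = 1/(3 + 7) = 1/10 ≈ 0.10000)
H(Z, w) = -6 + Z + w (H(Z, w) = -6 + (Z + w) = -6 + Z + w)
H(k(-4, q*G(4)), 8)**2 = (-6 + 1/((1/10)*1 - 4) + 8)**2 = (-6 + 1/(1/10 - 4) + 8)**2 = (-6 + 1/(-39/10) + 8)**2 = (-6 - 10/39 + 8)**2 = (68/39)**2 = 4624/1521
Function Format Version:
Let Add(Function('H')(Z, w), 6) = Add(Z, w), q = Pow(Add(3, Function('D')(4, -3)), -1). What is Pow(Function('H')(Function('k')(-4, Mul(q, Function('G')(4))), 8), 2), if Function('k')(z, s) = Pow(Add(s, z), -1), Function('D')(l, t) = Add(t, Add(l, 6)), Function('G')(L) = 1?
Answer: Rational(4624, 1521) ≈ 3.0401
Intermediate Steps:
Function('D')(l, t) = Add(6, l, t) (Function('D')(l, t) = Add(t, Add(6, l)) = Add(6, l, t))
q = Rational(1, 10) (q = Pow(Add(3, Add(6, 4, -3)), -1) = Pow(Add(3, 7), -1) = Pow(10, -1) = Rational(1, 10) ≈ 0.10000)
Function('H')(Z, w) = Add(-6, Z, w) (Function('H')(Z, w) = Add(-6, Add(Z, w)) = Add(-6, Z, w))
Pow(Function('H')(Function('k')(-4, Mul(q, Function('G')(4))), 8), 2) = Pow(Add(-6, Pow(Add(Mul(Rational(1, 10), 1), -4), -1), 8), 2) = Pow(Add(-6, Pow(Add(Rational(1, 10), -4), -1), 8), 2) = Pow(Add(-6, Pow(Rational(-39, 10), -1), 8), 2) = Pow(Add(-6, Rational(-10, 39), 8), 2) = Pow(Rational(68, 39), 2) = Rational(4624, 1521)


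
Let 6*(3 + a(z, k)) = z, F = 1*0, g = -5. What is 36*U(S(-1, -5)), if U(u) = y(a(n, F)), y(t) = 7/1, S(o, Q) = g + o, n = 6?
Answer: 252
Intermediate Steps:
F = 0
S(o, Q) = -5 + o
a(z, k) = -3 + z/6
y(t) = 7 (y(t) = 7*1 = 7)
U(u) = 7
36*U(S(-1, -5)) = 36*7 = 252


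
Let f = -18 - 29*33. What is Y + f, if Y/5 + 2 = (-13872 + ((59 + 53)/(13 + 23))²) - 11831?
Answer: -10485580/81 ≈ -1.2945e+5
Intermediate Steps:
f = -975 (f = -18 - 957 = -975)
Y = -10406605/81 (Y = -10 + 5*((-13872 + ((59 + 53)/(13 + 23))²) - 11831) = -10 + 5*((-13872 + (112/36)²) - 11831) = -10 + 5*((-13872 + (112*(1/36))²) - 11831) = -10 + 5*((-13872 + (28/9)²) - 11831) = -10 + 5*((-13872 + 784/81) - 11831) = -10 + 5*(-1122848/81 - 11831) = -10 + 5*(-2081159/81) = -10 - 10405795/81 = -10406605/81 ≈ -1.2848e+5)
Y + f = -10406605/81 - 975 = -10485580/81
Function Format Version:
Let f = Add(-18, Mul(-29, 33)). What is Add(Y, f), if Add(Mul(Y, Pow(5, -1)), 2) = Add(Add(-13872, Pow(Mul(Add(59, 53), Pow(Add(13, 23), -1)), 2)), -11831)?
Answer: Rational(-10485580, 81) ≈ -1.2945e+5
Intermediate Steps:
f = -975 (f = Add(-18, -957) = -975)
Y = Rational(-10406605, 81) (Y = Add(-10, Mul(5, Add(Add(-13872, Pow(Mul(Add(59, 53), Pow(Add(13, 23), -1)), 2)), -11831))) = Add(-10, Mul(5, Add(Add(-13872, Pow(Mul(112, Pow(36, -1)), 2)), -11831))) = Add(-10, Mul(5, Add(Add(-13872, Pow(Mul(112, Rational(1, 36)), 2)), -11831))) = Add(-10, Mul(5, Add(Add(-13872, Pow(Rational(28, 9), 2)), -11831))) = Add(-10, Mul(5, Add(Add(-13872, Rational(784, 81)), -11831))) = Add(-10, Mul(5, Add(Rational(-1122848, 81), -11831))) = Add(-10, Mul(5, Rational(-2081159, 81))) = Add(-10, Rational(-10405795, 81)) = Rational(-10406605, 81) ≈ -1.2848e+5)
Add(Y, f) = Add(Rational(-10406605, 81), -975) = Rational(-10485580, 81)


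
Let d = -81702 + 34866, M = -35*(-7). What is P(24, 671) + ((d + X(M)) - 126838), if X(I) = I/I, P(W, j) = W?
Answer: -173649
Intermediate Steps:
M = 245
X(I) = 1
d = -46836
P(24, 671) + ((d + X(M)) - 126838) = 24 + ((-46836 + 1) - 126838) = 24 + (-46835 - 126838) = 24 - 173673 = -173649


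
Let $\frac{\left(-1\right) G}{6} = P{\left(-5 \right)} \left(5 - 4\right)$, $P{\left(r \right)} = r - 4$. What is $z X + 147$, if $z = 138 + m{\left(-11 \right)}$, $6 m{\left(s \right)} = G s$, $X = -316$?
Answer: $-12177$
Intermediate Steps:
$P{\left(r \right)} = -4 + r$ ($P{\left(r \right)} = r - 4 = -4 + r$)
$G = 54$ ($G = - 6 \left(-4 - 5\right) \left(5 - 4\right) = - 6 \left(\left(-9\right) 1\right) = \left(-6\right) \left(-9\right) = 54$)
$m{\left(s \right)} = 9 s$ ($m{\left(s \right)} = \frac{54 s}{6} = 9 s$)
$z = 39$ ($z = 138 + 9 \left(-11\right) = 138 - 99 = 39$)
$z X + 147 = 39 \left(-316\right) + 147 = -12324 + 147 = -12177$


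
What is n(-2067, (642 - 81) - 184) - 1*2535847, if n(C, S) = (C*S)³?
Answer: -473200811245206826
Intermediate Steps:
n(C, S) = C³*S³
n(-2067, (642 - 81) - 184) - 1*2535847 = (-2067)³*((642 - 81) - 184)³ - 1*2535847 = -8831234763*(561 - 184)³ - 2535847 = -8831234763*377³ - 2535847 = -8831234763*53582633 - 2535847 = -473200811242670979 - 2535847 = -473200811245206826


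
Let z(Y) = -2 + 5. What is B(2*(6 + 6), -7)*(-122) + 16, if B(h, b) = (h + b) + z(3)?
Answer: -2424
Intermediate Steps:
z(Y) = 3
B(h, b) = 3 + b + h (B(h, b) = (h + b) + 3 = (b + h) + 3 = 3 + b + h)
B(2*(6 + 6), -7)*(-122) + 16 = (3 - 7 + 2*(6 + 6))*(-122) + 16 = (3 - 7 + 2*12)*(-122) + 16 = (3 - 7 + 24)*(-122) + 16 = 20*(-122) + 16 = -2440 + 16 = -2424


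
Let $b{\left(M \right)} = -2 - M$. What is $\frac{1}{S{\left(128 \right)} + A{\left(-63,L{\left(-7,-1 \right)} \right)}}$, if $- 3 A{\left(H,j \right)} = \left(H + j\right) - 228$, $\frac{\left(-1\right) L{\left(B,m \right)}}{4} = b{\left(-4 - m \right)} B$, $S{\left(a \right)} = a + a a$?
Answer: $\frac{3}{49799} \approx 6.0242 \cdot 10^{-5}$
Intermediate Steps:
$S{\left(a \right)} = a + a^{2}$
$L{\left(B,m \right)} = - 4 B \left(2 + m\right)$ ($L{\left(B,m \right)} = - 4 \left(-2 - \left(-4 - m\right)\right) B = - 4 \left(-2 + \left(4 + m\right)\right) B = - 4 \left(2 + m\right) B = - 4 B \left(2 + m\right)$)
$A{\left(H,j \right)} = 76 - \frac{H}{3} - \frac{j}{3}$ ($A{\left(H,j \right)} = - \frac{\left(H + j\right) - 228}{3} = - \frac{-228 + H + j}{3} = 76 - \frac{H}{3} - \frac{j}{3}$)
$\frac{1}{S{\left(128 \right)} + A{\left(-63,L{\left(-7,-1 \right)} \right)}} = \frac{1}{128 \left(1 + 128\right) - \left(-97 + \frac{1}{3} \left(-4\right) \left(-7\right) \left(2 - 1\right)\right)} = \frac{1}{128 \cdot 129 + \left(76 + 21 - \frac{\left(-4\right) \left(-7\right) 1}{3}\right)} = \frac{1}{16512 + \left(76 + 21 - \frac{28}{3}\right)} = \frac{1}{16512 + \frac{263}{3}} = \frac{1}{\frac{49799}{3}} = \frac{3}{49799}$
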